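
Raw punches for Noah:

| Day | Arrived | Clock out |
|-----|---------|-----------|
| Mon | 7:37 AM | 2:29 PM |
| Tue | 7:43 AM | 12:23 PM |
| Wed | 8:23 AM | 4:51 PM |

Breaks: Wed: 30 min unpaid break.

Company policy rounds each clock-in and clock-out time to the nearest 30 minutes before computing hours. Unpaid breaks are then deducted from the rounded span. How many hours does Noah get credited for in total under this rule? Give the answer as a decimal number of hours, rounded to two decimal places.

Mon: in 7:37 AM→7:30 AM, out 2:29 PM→2:30 PM; 7 h 0 min
Tue: in 7:43 AM→7:30 AM, out 12:23 PM→12:30 PM; 5 h 0 min
Wed: in 8:23 AM→8:30 AM, out 4:51 PM→5:00 PM; 8 h 30 min − 30 min = 8 h 0 min
Total credited: 20 h 0 min.

20.00 hours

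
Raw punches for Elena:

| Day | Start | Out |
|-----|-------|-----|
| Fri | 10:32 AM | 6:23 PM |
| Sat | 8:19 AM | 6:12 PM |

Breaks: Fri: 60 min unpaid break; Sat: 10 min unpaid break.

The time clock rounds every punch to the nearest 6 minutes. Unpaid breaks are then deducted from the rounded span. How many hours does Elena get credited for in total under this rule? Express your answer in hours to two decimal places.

16.63 hours

Fri: in 10:32 AM→10:30 AM, out 6:23 PM→6:24 PM; 7 h 54 min − 60 min = 6 h 54 min
Sat: in 8:19 AM→8:18 AM, out 6:12 PM→6:12 PM; 9 h 54 min − 10 min = 9 h 44 min
Total credited: 16 h 38 min.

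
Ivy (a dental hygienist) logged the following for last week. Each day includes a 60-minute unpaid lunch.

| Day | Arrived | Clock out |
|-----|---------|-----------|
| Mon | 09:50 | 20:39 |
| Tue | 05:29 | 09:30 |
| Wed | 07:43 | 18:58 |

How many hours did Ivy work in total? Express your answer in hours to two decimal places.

23.08 hours

Mon: 09:50–20:39 = 10 h 49 min; less 60 min break → 9 h 49 min
Tue: 05:29–09:30 = 4 h 1 min; less 60 min break → 3 h 1 min
Wed: 07:43–18:58 = 11 h 15 min; less 60 min break → 10 h 15 min
Total: 9 h 49 min + 3 h 1 min + 10 h 15 min = 23 h 5 min.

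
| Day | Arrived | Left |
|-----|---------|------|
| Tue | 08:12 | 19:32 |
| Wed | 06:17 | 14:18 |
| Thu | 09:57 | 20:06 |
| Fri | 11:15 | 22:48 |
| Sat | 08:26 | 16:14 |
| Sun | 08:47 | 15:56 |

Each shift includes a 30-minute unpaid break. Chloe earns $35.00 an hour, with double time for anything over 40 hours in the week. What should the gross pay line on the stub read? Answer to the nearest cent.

$2310.00

Tue: 08:12–19:32 = 11 h 20 min; less 30 min break → 10 h 50 min
Wed: 06:17–14:18 = 8 h 1 min; less 30 min break → 7 h 31 min
Thu: 09:57–20:06 = 10 h 9 min; less 30 min break → 9 h 39 min
Fri: 11:15–22:48 = 11 h 33 min; less 30 min break → 11 h 3 min
Sat: 08:26–16:14 = 7 h 48 min; less 30 min break → 7 h 18 min
Sun: 08:47–15:56 = 7 h 9 min; less 30 min break → 6 h 39 min
Total worked: 53 h 0 min = 3180 min.
Regular 40 h 0 min = 2400 min at $35.00/h; overtime 13 h 0 min = 780 min at $70.00/h.
Pay = (2400 × $35.00 + 780 × $70.00) ÷ 60 = $2310.00.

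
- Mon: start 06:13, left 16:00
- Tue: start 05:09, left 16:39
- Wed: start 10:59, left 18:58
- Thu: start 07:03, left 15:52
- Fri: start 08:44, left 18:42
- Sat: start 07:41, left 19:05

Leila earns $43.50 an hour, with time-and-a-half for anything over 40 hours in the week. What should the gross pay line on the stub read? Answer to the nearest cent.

Mon: 06:13–16:00 = 9 h 47 min
Tue: 05:09–16:39 = 11 h 30 min
Wed: 10:59–18:58 = 7 h 59 min
Thu: 07:03–15:52 = 8 h 49 min
Fri: 08:44–18:42 = 9 h 58 min
Sat: 07:41–19:05 = 11 h 24 min
Total worked: 59 h 27 min = 3567 min.
Regular 40 h 0 min = 2400 min at $43.50/h; overtime 19 h 27 min = 1167 min at $65.25/h.
Pay = (2400 × $43.50 + 1167 × $65.25) ÷ 60 = $3009.11.

$3009.11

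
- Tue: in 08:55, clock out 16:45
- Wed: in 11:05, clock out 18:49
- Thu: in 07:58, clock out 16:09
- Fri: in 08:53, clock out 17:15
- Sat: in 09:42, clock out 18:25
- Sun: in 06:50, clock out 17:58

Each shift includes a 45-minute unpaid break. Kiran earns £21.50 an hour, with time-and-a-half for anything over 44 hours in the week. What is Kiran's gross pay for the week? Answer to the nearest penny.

Tue: 08:55–16:45 = 7 h 50 min; less 45 min break → 7 h 5 min
Wed: 11:05–18:49 = 7 h 44 min; less 45 min break → 6 h 59 min
Thu: 07:58–16:09 = 8 h 11 min; less 45 min break → 7 h 26 min
Fri: 08:53–17:15 = 8 h 22 min; less 45 min break → 7 h 37 min
Sat: 09:42–18:25 = 8 h 43 min; less 45 min break → 7 h 58 min
Sun: 06:50–17:58 = 11 h 8 min; less 45 min break → 10 h 23 min
Total worked: 47 h 28 min = 2848 min.
Regular 44 h 0 min = 2640 min at £21.50/h; overtime 3 h 28 min = 208 min at £32.25/h.
Pay = (2640 × £21.50 + 208 × £32.25) ÷ 60 = £1057.80.

£1057.80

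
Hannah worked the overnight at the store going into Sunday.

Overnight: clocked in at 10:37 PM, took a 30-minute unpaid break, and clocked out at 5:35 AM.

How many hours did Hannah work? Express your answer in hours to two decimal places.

6.47 hours

Overnight: 10:37 PM → midnight = 1 h 23 min; midnight → 5:35 AM = 5 h 35 min; span 6 h 58 min; less 30 min break → 6 h 28 min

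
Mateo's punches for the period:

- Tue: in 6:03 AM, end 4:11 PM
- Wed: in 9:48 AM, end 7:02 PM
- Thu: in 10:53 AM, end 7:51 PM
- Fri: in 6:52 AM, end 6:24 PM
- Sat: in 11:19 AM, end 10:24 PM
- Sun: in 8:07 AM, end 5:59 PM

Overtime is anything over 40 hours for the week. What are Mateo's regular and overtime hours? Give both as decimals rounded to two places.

Regular 40.00 hours, overtime 20.82 hours

Tue: 6:03 AM–4:11 PM = 10 h 8 min
Wed: 9:48 AM–7:02 PM = 9 h 14 min
Thu: 10:53 AM–7:51 PM = 8 h 58 min
Fri: 6:52 AM–6:24 PM = 11 h 32 min
Sat: 11:19 AM–10:24 PM = 11 h 5 min
Sun: 8:07 AM–5:59 PM = 9 h 52 min
Total worked: 60 h 49 min = 60.82 h.
Threshold 40 h → overtime 20 h 49 min, regular 40 h 0 min.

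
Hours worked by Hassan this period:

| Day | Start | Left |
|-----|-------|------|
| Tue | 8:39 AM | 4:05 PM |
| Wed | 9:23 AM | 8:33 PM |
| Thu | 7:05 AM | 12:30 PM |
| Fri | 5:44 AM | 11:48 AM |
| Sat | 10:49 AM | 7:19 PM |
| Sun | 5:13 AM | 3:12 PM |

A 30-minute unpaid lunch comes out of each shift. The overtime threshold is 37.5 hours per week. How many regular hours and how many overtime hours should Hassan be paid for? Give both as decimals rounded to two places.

Regular 37.50 hours, overtime 8.07 hours

Tue: 8:39 AM–4:05 PM = 7 h 26 min; less 30 min break → 6 h 56 min
Wed: 9:23 AM–8:33 PM = 11 h 10 min; less 30 min break → 10 h 40 min
Thu: 7:05 AM–12:30 PM = 5 h 25 min; less 30 min break → 4 h 55 min
Fri: 5:44 AM–11:48 AM = 6 h 4 min; less 30 min break → 5 h 34 min
Sat: 10:49 AM–7:19 PM = 8 h 30 min; less 30 min break → 8 h 0 min
Sun: 5:13 AM–3:12 PM = 9 h 59 min; less 30 min break → 9 h 29 min
Total worked: 45 h 34 min = 45.57 h.
Threshold 37.5 h → overtime 8 h 4 min, regular 37 h 30 min.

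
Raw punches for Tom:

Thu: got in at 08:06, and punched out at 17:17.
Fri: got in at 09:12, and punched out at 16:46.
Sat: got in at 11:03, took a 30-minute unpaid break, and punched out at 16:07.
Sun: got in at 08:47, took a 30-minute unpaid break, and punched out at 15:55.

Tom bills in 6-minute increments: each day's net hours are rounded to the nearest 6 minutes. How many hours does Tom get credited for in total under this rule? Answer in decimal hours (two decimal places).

28.00 hours

Thu: 08:06–17:17 = 9 h 11 min → rounds to 9 h 12 min
Fri: 09:12–16:46 = 7 h 34 min → rounds to 7 h 36 min
Sat: 11:03–16:07 = 5 h 4 min − 30 min = 4 h 34 min → rounds to 4 h 36 min
Sun: 08:47–15:55 = 7 h 8 min − 30 min = 6 h 38 min → rounds to 6 h 36 min
Total credited: 28 h 0 min.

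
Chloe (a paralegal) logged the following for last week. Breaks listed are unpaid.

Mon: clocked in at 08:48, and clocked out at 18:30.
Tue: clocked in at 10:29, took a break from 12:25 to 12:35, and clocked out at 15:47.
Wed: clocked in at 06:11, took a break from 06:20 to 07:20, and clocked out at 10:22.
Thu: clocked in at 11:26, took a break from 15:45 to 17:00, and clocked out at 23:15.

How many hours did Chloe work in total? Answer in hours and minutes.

28 h 35 min

Mon: 08:48–18:30 = 9 h 42 min
Tue: 10:29–15:47 = 5 h 18 min; less 10 min break → 5 h 8 min
Wed: 06:11–10:22 = 4 h 11 min; less 60 min break → 3 h 11 min
Thu: 11:26–23:15 = 11 h 49 min; less 75 min break → 10 h 34 min
Total: 9 h 42 min + 5 h 8 min + 3 h 11 min + 10 h 34 min = 28 h 35 min.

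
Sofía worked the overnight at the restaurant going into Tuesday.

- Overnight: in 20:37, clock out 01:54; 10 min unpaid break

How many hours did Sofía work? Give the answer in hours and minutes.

Overnight: 20:37 → midnight = 3 h 23 min; midnight → 01:54 = 1 h 54 min; span 5 h 17 min; less 10 min break → 5 h 7 min

5 h 7 min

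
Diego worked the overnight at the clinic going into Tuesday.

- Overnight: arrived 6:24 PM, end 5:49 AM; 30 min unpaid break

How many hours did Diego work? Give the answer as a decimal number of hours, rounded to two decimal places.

10.92 hours

Overnight: 6:24 PM → midnight = 5 h 36 min; midnight → 5:49 AM = 5 h 49 min; span 11 h 25 min; less 30 min break → 10 h 55 min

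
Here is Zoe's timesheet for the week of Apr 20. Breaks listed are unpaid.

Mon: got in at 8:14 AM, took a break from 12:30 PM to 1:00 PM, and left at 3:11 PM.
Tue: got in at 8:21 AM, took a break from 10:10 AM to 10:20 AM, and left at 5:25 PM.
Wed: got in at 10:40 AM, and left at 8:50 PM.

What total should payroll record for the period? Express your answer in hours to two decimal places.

25.52 hours

Mon: 8:14 AM–3:11 PM = 6 h 57 min; less 30 min break → 6 h 27 min
Tue: 8:21 AM–5:25 PM = 9 h 4 min; less 10 min break → 8 h 54 min
Wed: 10:40 AM–8:50 PM = 10 h 10 min
Total: 6 h 27 min + 8 h 54 min + 10 h 10 min = 25 h 31 min.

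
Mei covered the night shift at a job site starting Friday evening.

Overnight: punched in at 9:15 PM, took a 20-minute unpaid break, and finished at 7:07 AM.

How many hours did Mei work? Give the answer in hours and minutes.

Overnight: 9:15 PM → midnight = 2 h 45 min; midnight → 7:07 AM = 7 h 7 min; span 9 h 52 min; less 20 min break → 9 h 32 min

9 h 32 min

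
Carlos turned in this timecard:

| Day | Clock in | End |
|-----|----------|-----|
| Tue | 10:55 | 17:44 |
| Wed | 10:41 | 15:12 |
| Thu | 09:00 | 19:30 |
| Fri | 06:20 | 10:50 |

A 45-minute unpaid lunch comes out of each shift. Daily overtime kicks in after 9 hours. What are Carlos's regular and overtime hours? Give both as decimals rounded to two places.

Tue: 10:55–17:44 = 6 h 49 min; less 45 min break → 6 h 4 min
Wed: 10:41–15:12 = 4 h 31 min; less 45 min break → 3 h 46 min
Thu: 09:00–19:30 = 10 h 30 min; less 45 min break → 9 h 45 min
Fri: 06:20–10:50 = 4 h 30 min; less 45 min break → 3 h 45 min
Tue reg 6 h 4 min / OT 0 h 0 min; Wed reg 3 h 46 min / OT 0 h 0 min; Thu reg 9 h 0 min / OT 0 h 45 min; Fri reg 3 h 45 min / OT 0 h 0 min.
Totals: regular 22 h 35 min, overtime 0 h 45 min.

Regular 22.58 hours, overtime 0.75 hours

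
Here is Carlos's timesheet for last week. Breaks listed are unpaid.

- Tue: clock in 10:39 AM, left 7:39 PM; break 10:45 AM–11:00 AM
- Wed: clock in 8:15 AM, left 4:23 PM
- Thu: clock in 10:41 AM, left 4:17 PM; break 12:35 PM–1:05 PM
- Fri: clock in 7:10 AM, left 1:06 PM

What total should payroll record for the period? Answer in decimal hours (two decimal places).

27.92 hours

Tue: 10:39 AM–7:39 PM = 9 h 0 min; less 15 min break → 8 h 45 min
Wed: 8:15 AM–4:23 PM = 8 h 8 min
Thu: 10:41 AM–4:17 PM = 5 h 36 min; less 30 min break → 5 h 6 min
Fri: 7:10 AM–1:06 PM = 5 h 56 min
Total: 8 h 45 min + 8 h 8 min + 5 h 6 min + 5 h 56 min = 27 h 55 min.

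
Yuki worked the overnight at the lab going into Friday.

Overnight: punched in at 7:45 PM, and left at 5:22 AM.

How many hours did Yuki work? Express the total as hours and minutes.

Overnight: 7:45 PM → midnight = 4 h 15 min; midnight → 5:22 AM = 5 h 22 min; span 9 h 37 min

9 h 37 min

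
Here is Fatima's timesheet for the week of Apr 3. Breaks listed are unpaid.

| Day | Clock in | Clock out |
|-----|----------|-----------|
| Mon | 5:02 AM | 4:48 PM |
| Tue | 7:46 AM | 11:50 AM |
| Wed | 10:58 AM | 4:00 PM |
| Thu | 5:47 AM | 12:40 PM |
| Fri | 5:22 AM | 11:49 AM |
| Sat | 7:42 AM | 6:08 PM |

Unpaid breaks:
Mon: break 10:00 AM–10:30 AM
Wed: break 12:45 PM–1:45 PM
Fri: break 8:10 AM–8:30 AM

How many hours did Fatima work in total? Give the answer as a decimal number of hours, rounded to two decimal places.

Mon: 5:02 AM–4:48 PM = 11 h 46 min; less 30 min break → 11 h 16 min
Tue: 7:46 AM–11:50 AM = 4 h 4 min
Wed: 10:58 AM–4:00 PM = 5 h 2 min; less 60 min break → 4 h 2 min
Thu: 5:47 AM–12:40 PM = 6 h 53 min
Fri: 5:22 AM–11:49 AM = 6 h 27 min; less 20 min break → 6 h 7 min
Sat: 7:42 AM–6:08 PM = 10 h 26 min
Total: 11 h 16 min + 4 h 4 min + 4 h 2 min + 6 h 53 min + 6 h 7 min + 10 h 26 min = 42 h 48 min.

42.80 hours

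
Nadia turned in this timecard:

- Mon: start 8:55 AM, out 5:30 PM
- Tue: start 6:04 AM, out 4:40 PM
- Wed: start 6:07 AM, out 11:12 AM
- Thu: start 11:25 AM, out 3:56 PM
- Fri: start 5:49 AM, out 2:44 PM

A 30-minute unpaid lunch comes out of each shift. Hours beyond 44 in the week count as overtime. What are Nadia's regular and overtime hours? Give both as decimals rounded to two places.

Regular 35.20 hours, overtime 0.00 hours

Mon: 8:55 AM–5:30 PM = 8 h 35 min; less 30 min break → 8 h 5 min
Tue: 6:04 AM–4:40 PM = 10 h 36 min; less 30 min break → 10 h 6 min
Wed: 6:07 AM–11:12 AM = 5 h 5 min; less 30 min break → 4 h 35 min
Thu: 11:25 AM–3:56 PM = 4 h 31 min; less 30 min break → 4 h 1 min
Fri: 5:49 AM–2:44 PM = 8 h 55 min; less 30 min break → 8 h 25 min
Total worked: 35 h 12 min = 35.20 h.
Threshold 44 h → overtime 0 h 0 min, regular 35 h 12 min.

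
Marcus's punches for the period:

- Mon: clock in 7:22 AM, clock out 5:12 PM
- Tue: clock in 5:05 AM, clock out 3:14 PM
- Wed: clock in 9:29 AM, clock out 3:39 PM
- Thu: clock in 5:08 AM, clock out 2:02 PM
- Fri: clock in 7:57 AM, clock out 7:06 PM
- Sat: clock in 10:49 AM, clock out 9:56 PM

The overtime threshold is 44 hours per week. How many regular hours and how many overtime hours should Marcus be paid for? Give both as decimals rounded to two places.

Regular 44.00 hours, overtime 13.32 hours

Mon: 7:22 AM–5:12 PM = 9 h 50 min
Tue: 5:05 AM–3:14 PM = 10 h 9 min
Wed: 9:29 AM–3:39 PM = 6 h 10 min
Thu: 5:08 AM–2:02 PM = 8 h 54 min
Fri: 7:57 AM–7:06 PM = 11 h 9 min
Sat: 10:49 AM–9:56 PM = 11 h 7 min
Total worked: 57 h 19 min = 57.32 h.
Threshold 44 h → overtime 13 h 19 min, regular 44 h 0 min.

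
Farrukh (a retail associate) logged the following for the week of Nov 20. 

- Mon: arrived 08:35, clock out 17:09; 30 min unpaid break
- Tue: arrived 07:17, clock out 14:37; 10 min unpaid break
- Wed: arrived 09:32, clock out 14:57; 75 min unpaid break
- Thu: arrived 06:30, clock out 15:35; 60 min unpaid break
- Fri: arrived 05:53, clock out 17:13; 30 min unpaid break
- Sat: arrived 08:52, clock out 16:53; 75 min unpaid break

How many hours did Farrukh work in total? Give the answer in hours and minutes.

Mon: 08:35–17:09 = 8 h 34 min; less 30 min break → 8 h 4 min
Tue: 07:17–14:37 = 7 h 20 min; less 10 min break → 7 h 10 min
Wed: 09:32–14:57 = 5 h 25 min; less 75 min break → 4 h 10 min
Thu: 06:30–15:35 = 9 h 5 min; less 60 min break → 8 h 5 min
Fri: 05:53–17:13 = 11 h 20 min; less 30 min break → 10 h 50 min
Sat: 08:52–16:53 = 8 h 1 min; less 75 min break → 6 h 46 min
Total: 8 h 4 min + 7 h 10 min + 4 h 10 min + 8 h 5 min + 10 h 50 min + 6 h 46 min = 45 h 5 min.

45 h 5 min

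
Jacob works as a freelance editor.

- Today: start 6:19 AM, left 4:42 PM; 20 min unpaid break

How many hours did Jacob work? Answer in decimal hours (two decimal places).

10.05 hours

Today: 6:19 AM–4:42 PM = 10 h 23 min; less 20 min break → 10 h 3 min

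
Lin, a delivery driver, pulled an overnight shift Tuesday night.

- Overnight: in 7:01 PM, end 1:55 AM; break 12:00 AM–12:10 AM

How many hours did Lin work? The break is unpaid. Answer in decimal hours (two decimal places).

6.73 hours

Overnight: 7:01 PM → midnight = 4 h 59 min; midnight → 1:55 AM = 1 h 55 min; span 6 h 54 min; less 10 min break → 6 h 44 min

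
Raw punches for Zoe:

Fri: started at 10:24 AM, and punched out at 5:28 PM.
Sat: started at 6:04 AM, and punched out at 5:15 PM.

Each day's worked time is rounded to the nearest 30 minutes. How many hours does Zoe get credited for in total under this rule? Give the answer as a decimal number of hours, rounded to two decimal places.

Fri: 10:24 AM–5:28 PM = 7 h 4 min → rounds to 7 h 0 min
Sat: 6:04 AM–5:15 PM = 11 h 11 min → rounds to 11 h 0 min
Total credited: 18 h 0 min.

18.00 hours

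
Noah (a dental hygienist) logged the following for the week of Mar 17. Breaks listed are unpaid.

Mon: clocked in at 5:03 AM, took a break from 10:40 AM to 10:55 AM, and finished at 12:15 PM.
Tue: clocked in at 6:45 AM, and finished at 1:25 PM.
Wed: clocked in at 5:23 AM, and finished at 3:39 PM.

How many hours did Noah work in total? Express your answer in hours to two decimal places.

23.88 hours

Mon: 5:03 AM–12:15 PM = 7 h 12 min; less 15 min break → 6 h 57 min
Tue: 6:45 AM–1:25 PM = 6 h 40 min
Wed: 5:23 AM–3:39 PM = 10 h 16 min
Total: 6 h 57 min + 6 h 40 min + 10 h 16 min = 23 h 53 min.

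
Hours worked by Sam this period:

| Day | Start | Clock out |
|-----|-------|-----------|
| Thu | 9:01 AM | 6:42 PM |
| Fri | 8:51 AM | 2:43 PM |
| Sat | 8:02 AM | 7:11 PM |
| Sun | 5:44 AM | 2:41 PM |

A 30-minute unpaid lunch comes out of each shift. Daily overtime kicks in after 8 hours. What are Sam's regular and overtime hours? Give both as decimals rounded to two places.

Regular 29.37 hours, overtime 4.28 hours

Thu: 9:01 AM–6:42 PM = 9 h 41 min; less 30 min break → 9 h 11 min
Fri: 8:51 AM–2:43 PM = 5 h 52 min; less 30 min break → 5 h 22 min
Sat: 8:02 AM–7:11 PM = 11 h 9 min; less 30 min break → 10 h 39 min
Sun: 5:44 AM–2:41 PM = 8 h 57 min; less 30 min break → 8 h 27 min
Thu reg 8 h 0 min / OT 1 h 11 min; Fri reg 5 h 22 min / OT 0 h 0 min; Sat reg 8 h 0 min / OT 2 h 39 min; Sun reg 8 h 0 min / OT 0 h 27 min.
Totals: regular 29 h 22 min, overtime 4 h 17 min.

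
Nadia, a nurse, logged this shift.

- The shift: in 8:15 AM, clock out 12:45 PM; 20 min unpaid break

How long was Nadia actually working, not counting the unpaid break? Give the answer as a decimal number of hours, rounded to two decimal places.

The shift: 8:15 AM–12:45 PM = 4 h 30 min; less 20 min break → 4 h 10 min

4.17 hours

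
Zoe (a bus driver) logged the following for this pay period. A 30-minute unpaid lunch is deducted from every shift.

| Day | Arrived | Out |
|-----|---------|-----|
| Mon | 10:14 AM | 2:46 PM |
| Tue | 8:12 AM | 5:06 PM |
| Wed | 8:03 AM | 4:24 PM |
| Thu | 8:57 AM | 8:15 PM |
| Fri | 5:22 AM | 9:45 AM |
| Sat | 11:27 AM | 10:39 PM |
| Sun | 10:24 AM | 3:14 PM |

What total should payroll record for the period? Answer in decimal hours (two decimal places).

Mon: 10:14 AM–2:46 PM = 4 h 32 min; less 30 min break → 4 h 2 min
Tue: 8:12 AM–5:06 PM = 8 h 54 min; less 30 min break → 8 h 24 min
Wed: 8:03 AM–4:24 PM = 8 h 21 min; less 30 min break → 7 h 51 min
Thu: 8:57 AM–8:15 PM = 11 h 18 min; less 30 min break → 10 h 48 min
Fri: 5:22 AM–9:45 AM = 4 h 23 min; less 30 min break → 3 h 53 min
Sat: 11:27 AM–10:39 PM = 11 h 12 min; less 30 min break → 10 h 42 min
Sun: 10:24 AM–3:14 PM = 4 h 50 min; less 30 min break → 4 h 20 min
Total: 4 h 2 min + 8 h 24 min + 7 h 51 min + 10 h 48 min + 3 h 53 min + 10 h 42 min + 4 h 20 min = 50 h 0 min.

50.00 hours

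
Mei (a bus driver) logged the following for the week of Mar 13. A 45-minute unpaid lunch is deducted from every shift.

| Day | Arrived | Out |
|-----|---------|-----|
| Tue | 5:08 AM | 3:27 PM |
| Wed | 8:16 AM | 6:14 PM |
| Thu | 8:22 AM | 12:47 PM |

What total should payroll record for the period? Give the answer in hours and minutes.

22 h 27 min

Tue: 5:08 AM–3:27 PM = 10 h 19 min; less 45 min break → 9 h 34 min
Wed: 8:16 AM–6:14 PM = 9 h 58 min; less 45 min break → 9 h 13 min
Thu: 8:22 AM–12:47 PM = 4 h 25 min; less 45 min break → 3 h 40 min
Total: 9 h 34 min + 9 h 13 min + 3 h 40 min = 22 h 27 min.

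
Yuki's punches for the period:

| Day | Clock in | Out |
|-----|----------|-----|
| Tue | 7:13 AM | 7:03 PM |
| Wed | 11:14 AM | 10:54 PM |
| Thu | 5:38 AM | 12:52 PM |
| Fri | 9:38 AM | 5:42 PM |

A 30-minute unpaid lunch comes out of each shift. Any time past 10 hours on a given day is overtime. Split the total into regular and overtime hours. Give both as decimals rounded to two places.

Tue: 7:13 AM–7:03 PM = 11 h 50 min; less 30 min break → 11 h 20 min
Wed: 11:14 AM–10:54 PM = 11 h 40 min; less 30 min break → 11 h 10 min
Thu: 5:38 AM–12:52 PM = 7 h 14 min; less 30 min break → 6 h 44 min
Fri: 9:38 AM–5:42 PM = 8 h 4 min; less 30 min break → 7 h 34 min
Tue reg 10 h 0 min / OT 1 h 20 min; Wed reg 10 h 0 min / OT 1 h 10 min; Thu reg 6 h 44 min / OT 0 h 0 min; Fri reg 7 h 34 min / OT 0 h 0 min.
Totals: regular 34 h 18 min, overtime 2 h 30 min.

Regular 34.30 hours, overtime 2.50 hours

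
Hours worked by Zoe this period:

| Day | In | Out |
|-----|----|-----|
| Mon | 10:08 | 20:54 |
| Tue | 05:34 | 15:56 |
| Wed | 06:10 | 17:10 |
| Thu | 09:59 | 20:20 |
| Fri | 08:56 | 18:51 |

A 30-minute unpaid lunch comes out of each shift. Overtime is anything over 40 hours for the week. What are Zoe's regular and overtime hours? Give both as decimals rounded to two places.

Mon: 10:08–20:54 = 10 h 46 min; less 30 min break → 10 h 16 min
Tue: 05:34–15:56 = 10 h 22 min; less 30 min break → 9 h 52 min
Wed: 06:10–17:10 = 11 h 0 min; less 30 min break → 10 h 30 min
Thu: 09:59–20:20 = 10 h 21 min; less 30 min break → 9 h 51 min
Fri: 08:56–18:51 = 9 h 55 min; less 30 min break → 9 h 25 min
Total worked: 49 h 54 min = 49.90 h.
Threshold 40 h → overtime 9 h 54 min, regular 40 h 0 min.

Regular 40.00 hours, overtime 9.90 hours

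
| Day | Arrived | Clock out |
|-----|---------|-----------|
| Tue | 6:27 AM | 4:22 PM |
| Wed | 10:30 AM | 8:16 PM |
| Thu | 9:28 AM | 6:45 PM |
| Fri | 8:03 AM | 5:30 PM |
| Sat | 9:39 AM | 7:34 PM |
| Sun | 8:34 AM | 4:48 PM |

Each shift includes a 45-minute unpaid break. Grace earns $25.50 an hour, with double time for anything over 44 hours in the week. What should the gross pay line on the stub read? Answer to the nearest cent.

$1533.40

Tue: 6:27 AM–4:22 PM = 9 h 55 min; less 45 min break → 9 h 10 min
Wed: 10:30 AM–8:16 PM = 9 h 46 min; less 45 min break → 9 h 1 min
Thu: 9:28 AM–6:45 PM = 9 h 17 min; less 45 min break → 8 h 32 min
Fri: 8:03 AM–5:30 PM = 9 h 27 min; less 45 min break → 8 h 42 min
Sat: 9:39 AM–7:34 PM = 9 h 55 min; less 45 min break → 9 h 10 min
Sun: 8:34 AM–4:48 PM = 8 h 14 min; less 45 min break → 7 h 29 min
Total worked: 52 h 4 min = 3124 min.
Regular 44 h 0 min = 2640 min at $25.50/h; overtime 8 h 4 min = 484 min at $51.00/h.
Pay = (2640 × $25.50 + 484 × $51.00) ÷ 60 = $1533.40.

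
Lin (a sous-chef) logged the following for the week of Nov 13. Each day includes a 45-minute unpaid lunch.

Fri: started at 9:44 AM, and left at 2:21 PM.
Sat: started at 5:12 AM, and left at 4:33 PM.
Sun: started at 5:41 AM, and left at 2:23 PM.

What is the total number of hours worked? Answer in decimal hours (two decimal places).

Fri: 9:44 AM–2:21 PM = 4 h 37 min; less 45 min break → 3 h 52 min
Sat: 5:12 AM–4:33 PM = 11 h 21 min; less 45 min break → 10 h 36 min
Sun: 5:41 AM–2:23 PM = 8 h 42 min; less 45 min break → 7 h 57 min
Total: 3 h 52 min + 10 h 36 min + 7 h 57 min = 22 h 25 min.

22.42 hours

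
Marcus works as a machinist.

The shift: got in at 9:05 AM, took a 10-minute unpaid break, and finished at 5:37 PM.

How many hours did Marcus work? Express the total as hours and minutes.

The shift: 9:05 AM–5:37 PM = 8 h 32 min; less 10 min break → 8 h 22 min

8 h 22 min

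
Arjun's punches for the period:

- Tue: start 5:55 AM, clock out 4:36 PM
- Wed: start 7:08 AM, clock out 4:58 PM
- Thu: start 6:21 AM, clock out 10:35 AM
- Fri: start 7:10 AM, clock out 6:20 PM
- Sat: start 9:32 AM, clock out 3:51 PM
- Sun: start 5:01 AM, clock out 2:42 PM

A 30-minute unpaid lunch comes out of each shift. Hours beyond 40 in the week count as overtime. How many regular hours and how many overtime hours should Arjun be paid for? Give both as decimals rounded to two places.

Tue: 5:55 AM–4:36 PM = 10 h 41 min; less 30 min break → 10 h 11 min
Wed: 7:08 AM–4:58 PM = 9 h 50 min; less 30 min break → 9 h 20 min
Thu: 6:21 AM–10:35 AM = 4 h 14 min; less 30 min break → 3 h 44 min
Fri: 7:10 AM–6:20 PM = 11 h 10 min; less 30 min break → 10 h 40 min
Sat: 9:32 AM–3:51 PM = 6 h 19 min; less 30 min break → 5 h 49 min
Sun: 5:01 AM–2:42 PM = 9 h 41 min; less 30 min break → 9 h 11 min
Total worked: 48 h 55 min = 48.92 h.
Threshold 40 h → overtime 8 h 55 min, regular 40 h 0 min.

Regular 40.00 hours, overtime 8.92 hours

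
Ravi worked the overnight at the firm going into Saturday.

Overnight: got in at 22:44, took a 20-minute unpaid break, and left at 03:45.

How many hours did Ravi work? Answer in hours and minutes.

Overnight: 22:44 → midnight = 1 h 16 min; midnight → 03:45 = 3 h 45 min; span 5 h 1 min; less 20 min break → 4 h 41 min

4 h 41 min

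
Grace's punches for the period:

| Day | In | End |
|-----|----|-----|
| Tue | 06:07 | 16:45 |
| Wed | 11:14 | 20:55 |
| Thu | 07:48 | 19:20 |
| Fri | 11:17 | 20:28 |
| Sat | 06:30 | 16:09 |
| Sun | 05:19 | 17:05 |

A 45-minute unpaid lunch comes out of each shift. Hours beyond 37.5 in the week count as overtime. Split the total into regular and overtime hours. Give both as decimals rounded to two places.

Regular 37.50 hours, overtime 20.45 hours

Tue: 06:07–16:45 = 10 h 38 min; less 45 min break → 9 h 53 min
Wed: 11:14–20:55 = 9 h 41 min; less 45 min break → 8 h 56 min
Thu: 07:48–19:20 = 11 h 32 min; less 45 min break → 10 h 47 min
Fri: 11:17–20:28 = 9 h 11 min; less 45 min break → 8 h 26 min
Sat: 06:30–16:09 = 9 h 39 min; less 45 min break → 8 h 54 min
Sun: 05:19–17:05 = 11 h 46 min; less 45 min break → 11 h 1 min
Total worked: 57 h 57 min = 57.95 h.
Threshold 37.5 h → overtime 20 h 27 min, regular 37 h 30 min.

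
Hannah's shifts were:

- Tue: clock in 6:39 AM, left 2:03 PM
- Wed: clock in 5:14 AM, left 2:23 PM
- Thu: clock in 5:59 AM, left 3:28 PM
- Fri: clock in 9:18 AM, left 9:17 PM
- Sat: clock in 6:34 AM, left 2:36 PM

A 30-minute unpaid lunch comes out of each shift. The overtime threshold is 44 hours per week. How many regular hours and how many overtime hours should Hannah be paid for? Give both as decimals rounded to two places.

Regular 43.55 hours, overtime 0.00 hours

Tue: 6:39 AM–2:03 PM = 7 h 24 min; less 30 min break → 6 h 54 min
Wed: 5:14 AM–2:23 PM = 9 h 9 min; less 30 min break → 8 h 39 min
Thu: 5:59 AM–3:28 PM = 9 h 29 min; less 30 min break → 8 h 59 min
Fri: 9:18 AM–9:17 PM = 11 h 59 min; less 30 min break → 11 h 29 min
Sat: 6:34 AM–2:36 PM = 8 h 2 min; less 30 min break → 7 h 32 min
Total worked: 43 h 33 min = 43.55 h.
Threshold 44 h → overtime 0 h 0 min, regular 43 h 33 min.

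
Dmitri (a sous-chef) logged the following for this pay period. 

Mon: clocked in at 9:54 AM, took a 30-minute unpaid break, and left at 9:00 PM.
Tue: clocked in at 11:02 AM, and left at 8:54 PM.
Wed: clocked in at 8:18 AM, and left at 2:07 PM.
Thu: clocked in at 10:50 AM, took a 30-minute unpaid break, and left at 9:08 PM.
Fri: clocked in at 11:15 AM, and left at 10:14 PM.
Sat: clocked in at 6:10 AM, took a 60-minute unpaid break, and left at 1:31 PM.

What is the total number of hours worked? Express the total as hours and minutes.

Mon: 9:54 AM–9:00 PM = 11 h 6 min; less 30 min break → 10 h 36 min
Tue: 11:02 AM–8:54 PM = 9 h 52 min
Wed: 8:18 AM–2:07 PM = 5 h 49 min
Thu: 10:50 AM–9:08 PM = 10 h 18 min; less 30 min break → 9 h 48 min
Fri: 11:15 AM–10:14 PM = 10 h 59 min
Sat: 6:10 AM–1:31 PM = 7 h 21 min; less 60 min break → 6 h 21 min
Total: 10 h 36 min + 9 h 52 min + 5 h 49 min + 9 h 48 min + 10 h 59 min + 6 h 21 min = 53 h 25 min.

53 h 25 min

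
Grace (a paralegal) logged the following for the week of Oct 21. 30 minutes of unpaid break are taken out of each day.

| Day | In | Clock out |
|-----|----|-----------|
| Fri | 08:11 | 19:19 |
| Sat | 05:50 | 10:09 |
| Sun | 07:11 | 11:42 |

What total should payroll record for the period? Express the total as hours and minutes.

Fri: 08:11–19:19 = 11 h 8 min; less 30 min break → 10 h 38 min
Sat: 05:50–10:09 = 4 h 19 min; less 30 min break → 3 h 49 min
Sun: 07:11–11:42 = 4 h 31 min; less 30 min break → 4 h 1 min
Total: 10 h 38 min + 3 h 49 min + 4 h 1 min = 18 h 28 min.

18 h 28 min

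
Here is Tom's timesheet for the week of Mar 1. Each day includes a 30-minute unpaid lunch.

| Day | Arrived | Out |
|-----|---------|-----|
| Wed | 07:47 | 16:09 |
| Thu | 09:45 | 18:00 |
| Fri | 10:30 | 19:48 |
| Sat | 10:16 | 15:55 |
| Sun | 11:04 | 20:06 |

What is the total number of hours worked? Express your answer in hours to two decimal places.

38.10 hours

Wed: 07:47–16:09 = 8 h 22 min; less 30 min break → 7 h 52 min
Thu: 09:45–18:00 = 8 h 15 min; less 30 min break → 7 h 45 min
Fri: 10:30–19:48 = 9 h 18 min; less 30 min break → 8 h 48 min
Sat: 10:16–15:55 = 5 h 39 min; less 30 min break → 5 h 9 min
Sun: 11:04–20:06 = 9 h 2 min; less 30 min break → 8 h 32 min
Total: 7 h 52 min + 7 h 45 min + 8 h 48 min + 5 h 9 min + 8 h 32 min = 38 h 6 min.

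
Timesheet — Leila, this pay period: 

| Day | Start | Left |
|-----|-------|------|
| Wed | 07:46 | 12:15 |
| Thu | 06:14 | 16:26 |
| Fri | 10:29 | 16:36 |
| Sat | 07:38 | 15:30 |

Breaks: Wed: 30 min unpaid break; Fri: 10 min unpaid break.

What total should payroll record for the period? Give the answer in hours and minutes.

Wed: 07:46–12:15 = 4 h 29 min; less 30 min break → 3 h 59 min
Thu: 06:14–16:26 = 10 h 12 min
Fri: 10:29–16:36 = 6 h 7 min; less 10 min break → 5 h 57 min
Sat: 07:38–15:30 = 7 h 52 min
Total: 3 h 59 min + 10 h 12 min + 5 h 57 min + 7 h 52 min = 28 h 0 min.

28 h 0 min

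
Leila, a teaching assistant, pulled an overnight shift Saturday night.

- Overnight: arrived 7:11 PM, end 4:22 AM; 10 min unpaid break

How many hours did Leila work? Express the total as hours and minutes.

9 h 1 min

Overnight: 7:11 PM → midnight = 4 h 49 min; midnight → 4:22 AM = 4 h 22 min; span 9 h 11 min; less 10 min break → 9 h 1 min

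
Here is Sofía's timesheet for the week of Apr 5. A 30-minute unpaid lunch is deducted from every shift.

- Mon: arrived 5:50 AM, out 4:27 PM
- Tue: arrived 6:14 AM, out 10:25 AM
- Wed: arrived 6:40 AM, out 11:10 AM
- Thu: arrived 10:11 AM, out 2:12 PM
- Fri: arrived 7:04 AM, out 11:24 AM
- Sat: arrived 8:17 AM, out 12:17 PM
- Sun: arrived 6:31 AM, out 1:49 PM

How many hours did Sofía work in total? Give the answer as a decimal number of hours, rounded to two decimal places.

35.45 hours

Mon: 5:50 AM–4:27 PM = 10 h 37 min; less 30 min break → 10 h 7 min
Tue: 6:14 AM–10:25 AM = 4 h 11 min; less 30 min break → 3 h 41 min
Wed: 6:40 AM–11:10 AM = 4 h 30 min; less 30 min break → 4 h 0 min
Thu: 10:11 AM–2:12 PM = 4 h 1 min; less 30 min break → 3 h 31 min
Fri: 7:04 AM–11:24 AM = 4 h 20 min; less 30 min break → 3 h 50 min
Sat: 8:17 AM–12:17 PM = 4 h 0 min; less 30 min break → 3 h 30 min
Sun: 6:31 AM–1:49 PM = 7 h 18 min; less 30 min break → 6 h 48 min
Total: 10 h 7 min + 3 h 41 min + 4 h 0 min + 3 h 31 min + 3 h 50 min + 3 h 30 min + 6 h 48 min = 35 h 27 min.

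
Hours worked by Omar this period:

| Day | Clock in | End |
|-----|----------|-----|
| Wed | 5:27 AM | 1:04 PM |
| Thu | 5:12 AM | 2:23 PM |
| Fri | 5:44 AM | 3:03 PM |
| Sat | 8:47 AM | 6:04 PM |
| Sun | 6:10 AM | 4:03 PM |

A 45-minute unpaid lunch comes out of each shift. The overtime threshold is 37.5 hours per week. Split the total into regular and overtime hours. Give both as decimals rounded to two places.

Regular 37.50 hours, overtime 4.03 hours

Wed: 5:27 AM–1:04 PM = 7 h 37 min; less 45 min break → 6 h 52 min
Thu: 5:12 AM–2:23 PM = 9 h 11 min; less 45 min break → 8 h 26 min
Fri: 5:44 AM–3:03 PM = 9 h 19 min; less 45 min break → 8 h 34 min
Sat: 8:47 AM–6:04 PM = 9 h 17 min; less 45 min break → 8 h 32 min
Sun: 6:10 AM–4:03 PM = 9 h 53 min; less 45 min break → 9 h 8 min
Total worked: 41 h 32 min = 41.53 h.
Threshold 37.5 h → overtime 4 h 2 min, regular 37 h 30 min.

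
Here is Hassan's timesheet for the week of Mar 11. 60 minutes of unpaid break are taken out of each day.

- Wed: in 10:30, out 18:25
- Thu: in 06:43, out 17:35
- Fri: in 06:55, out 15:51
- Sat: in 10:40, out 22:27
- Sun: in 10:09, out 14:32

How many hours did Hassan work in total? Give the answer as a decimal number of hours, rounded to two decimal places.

Wed: 10:30–18:25 = 7 h 55 min; less 60 min break → 6 h 55 min
Thu: 06:43–17:35 = 10 h 52 min; less 60 min break → 9 h 52 min
Fri: 06:55–15:51 = 8 h 56 min; less 60 min break → 7 h 56 min
Sat: 10:40–22:27 = 11 h 47 min; less 60 min break → 10 h 47 min
Sun: 10:09–14:32 = 4 h 23 min; less 60 min break → 3 h 23 min
Total: 6 h 55 min + 9 h 52 min + 7 h 56 min + 10 h 47 min + 3 h 23 min = 38 h 53 min.

38.88 hours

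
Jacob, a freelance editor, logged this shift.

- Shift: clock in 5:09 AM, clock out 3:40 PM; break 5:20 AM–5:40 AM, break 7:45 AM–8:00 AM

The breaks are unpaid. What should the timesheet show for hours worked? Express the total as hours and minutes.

Shift: 5:09 AM–3:40 PM = 10 h 31 min; less 35 min break → 9 h 56 min

9 h 56 min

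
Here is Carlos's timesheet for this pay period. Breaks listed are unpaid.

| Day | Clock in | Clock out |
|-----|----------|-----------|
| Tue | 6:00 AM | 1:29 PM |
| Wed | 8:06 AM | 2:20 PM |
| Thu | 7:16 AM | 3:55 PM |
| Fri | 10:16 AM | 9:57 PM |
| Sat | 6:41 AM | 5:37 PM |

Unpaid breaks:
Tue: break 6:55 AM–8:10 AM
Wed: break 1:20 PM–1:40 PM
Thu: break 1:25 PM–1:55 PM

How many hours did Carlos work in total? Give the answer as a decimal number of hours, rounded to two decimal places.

42.90 hours

Tue: 6:00 AM–1:29 PM = 7 h 29 min; less 75 min break → 6 h 14 min
Wed: 8:06 AM–2:20 PM = 6 h 14 min; less 20 min break → 5 h 54 min
Thu: 7:16 AM–3:55 PM = 8 h 39 min; less 30 min break → 8 h 9 min
Fri: 10:16 AM–9:57 PM = 11 h 41 min
Sat: 6:41 AM–5:37 PM = 10 h 56 min
Total: 6 h 14 min + 5 h 54 min + 8 h 9 min + 11 h 41 min + 10 h 56 min = 42 h 54 min.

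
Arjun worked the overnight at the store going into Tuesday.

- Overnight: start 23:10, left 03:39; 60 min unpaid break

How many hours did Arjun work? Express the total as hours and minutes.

Overnight: 23:10 → midnight = 0 h 50 min; midnight → 03:39 = 3 h 39 min; span 4 h 29 min; less 60 min break → 3 h 29 min

3 h 29 min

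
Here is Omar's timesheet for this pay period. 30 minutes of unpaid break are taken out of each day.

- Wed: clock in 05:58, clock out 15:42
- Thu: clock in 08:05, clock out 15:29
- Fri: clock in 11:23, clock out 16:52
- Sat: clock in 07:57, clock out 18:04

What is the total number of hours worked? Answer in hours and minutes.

30 h 44 min

Wed: 05:58–15:42 = 9 h 44 min; less 30 min break → 9 h 14 min
Thu: 08:05–15:29 = 7 h 24 min; less 30 min break → 6 h 54 min
Fri: 11:23–16:52 = 5 h 29 min; less 30 min break → 4 h 59 min
Sat: 07:57–18:04 = 10 h 7 min; less 30 min break → 9 h 37 min
Total: 9 h 14 min + 6 h 54 min + 4 h 59 min + 9 h 37 min = 30 h 44 min.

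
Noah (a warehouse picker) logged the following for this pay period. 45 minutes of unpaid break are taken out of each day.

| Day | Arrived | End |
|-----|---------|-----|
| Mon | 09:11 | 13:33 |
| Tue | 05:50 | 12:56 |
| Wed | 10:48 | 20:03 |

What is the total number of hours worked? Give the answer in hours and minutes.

Mon: 09:11–13:33 = 4 h 22 min; less 45 min break → 3 h 37 min
Tue: 05:50–12:56 = 7 h 6 min; less 45 min break → 6 h 21 min
Wed: 10:48–20:03 = 9 h 15 min; less 45 min break → 8 h 30 min
Total: 3 h 37 min + 6 h 21 min + 8 h 30 min = 18 h 28 min.

18 h 28 min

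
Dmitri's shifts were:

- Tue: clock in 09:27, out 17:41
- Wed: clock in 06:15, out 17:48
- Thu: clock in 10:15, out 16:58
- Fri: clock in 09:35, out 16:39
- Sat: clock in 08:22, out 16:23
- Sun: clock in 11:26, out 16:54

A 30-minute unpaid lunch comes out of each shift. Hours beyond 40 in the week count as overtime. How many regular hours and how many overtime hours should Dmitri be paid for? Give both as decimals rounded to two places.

Regular 40.00 hours, overtime 4.05 hours

Tue: 09:27–17:41 = 8 h 14 min; less 30 min break → 7 h 44 min
Wed: 06:15–17:48 = 11 h 33 min; less 30 min break → 11 h 3 min
Thu: 10:15–16:58 = 6 h 43 min; less 30 min break → 6 h 13 min
Fri: 09:35–16:39 = 7 h 4 min; less 30 min break → 6 h 34 min
Sat: 08:22–16:23 = 8 h 1 min; less 30 min break → 7 h 31 min
Sun: 11:26–16:54 = 5 h 28 min; less 30 min break → 4 h 58 min
Total worked: 44 h 3 min = 44.05 h.
Threshold 40 h → overtime 4 h 3 min, regular 40 h 0 min.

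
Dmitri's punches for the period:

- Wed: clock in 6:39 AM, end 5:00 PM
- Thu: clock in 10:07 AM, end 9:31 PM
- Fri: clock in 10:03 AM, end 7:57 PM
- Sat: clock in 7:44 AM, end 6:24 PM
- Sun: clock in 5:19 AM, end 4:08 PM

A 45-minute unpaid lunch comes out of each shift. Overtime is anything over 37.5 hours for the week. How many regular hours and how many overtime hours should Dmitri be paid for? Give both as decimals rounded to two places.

Wed: 6:39 AM–5:00 PM = 10 h 21 min; less 45 min break → 9 h 36 min
Thu: 10:07 AM–9:31 PM = 11 h 24 min; less 45 min break → 10 h 39 min
Fri: 10:03 AM–7:57 PM = 9 h 54 min; less 45 min break → 9 h 9 min
Sat: 7:44 AM–6:24 PM = 10 h 40 min; less 45 min break → 9 h 55 min
Sun: 5:19 AM–4:08 PM = 10 h 49 min; less 45 min break → 10 h 4 min
Total worked: 49 h 23 min = 49.38 h.
Threshold 37.5 h → overtime 11 h 53 min, regular 37 h 30 min.

Regular 37.50 hours, overtime 11.88 hours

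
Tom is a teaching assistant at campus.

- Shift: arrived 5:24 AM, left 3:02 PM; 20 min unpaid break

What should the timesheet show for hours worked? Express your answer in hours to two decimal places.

Shift: 5:24 AM–3:02 PM = 9 h 38 min; less 20 min break → 9 h 18 min

9.30 hours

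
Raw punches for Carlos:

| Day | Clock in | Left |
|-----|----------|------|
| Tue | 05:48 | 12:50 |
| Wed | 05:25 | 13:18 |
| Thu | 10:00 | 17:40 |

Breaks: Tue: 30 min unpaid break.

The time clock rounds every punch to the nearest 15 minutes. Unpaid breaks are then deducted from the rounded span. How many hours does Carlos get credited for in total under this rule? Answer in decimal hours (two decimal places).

Tue: in 05:48→05:45, out 12:50→12:45; 7 h 0 min − 30 min = 6 h 30 min
Wed: in 05:25→05:30, out 13:18→13:15; 7 h 45 min
Thu: in 10:00→10:00, out 17:40→17:45; 7 h 45 min
Total credited: 22 h 0 min.

22.00 hours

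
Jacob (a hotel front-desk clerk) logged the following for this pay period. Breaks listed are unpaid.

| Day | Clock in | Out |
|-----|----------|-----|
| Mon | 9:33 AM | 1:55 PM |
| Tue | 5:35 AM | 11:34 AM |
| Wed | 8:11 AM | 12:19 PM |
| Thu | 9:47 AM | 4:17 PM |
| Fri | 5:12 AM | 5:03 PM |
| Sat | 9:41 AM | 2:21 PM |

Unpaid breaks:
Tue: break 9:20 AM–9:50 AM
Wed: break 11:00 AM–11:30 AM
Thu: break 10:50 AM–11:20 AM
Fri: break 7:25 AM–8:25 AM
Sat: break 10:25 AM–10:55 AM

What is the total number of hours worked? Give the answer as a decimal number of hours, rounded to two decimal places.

34.50 hours

Mon: 9:33 AM–1:55 PM = 4 h 22 min
Tue: 5:35 AM–11:34 AM = 5 h 59 min; less 30 min break → 5 h 29 min
Wed: 8:11 AM–12:19 PM = 4 h 8 min; less 30 min break → 3 h 38 min
Thu: 9:47 AM–4:17 PM = 6 h 30 min; less 30 min break → 6 h 0 min
Fri: 5:12 AM–5:03 PM = 11 h 51 min; less 60 min break → 10 h 51 min
Sat: 9:41 AM–2:21 PM = 4 h 40 min; less 30 min break → 4 h 10 min
Total: 4 h 22 min + 5 h 29 min + 3 h 38 min + 6 h 0 min + 10 h 51 min + 4 h 10 min = 34 h 30 min.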